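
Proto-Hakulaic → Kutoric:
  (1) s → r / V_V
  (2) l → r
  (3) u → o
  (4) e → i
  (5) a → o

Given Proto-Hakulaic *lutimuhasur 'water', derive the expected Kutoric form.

rotimohoror

Kutoric: *lutimuhasur
  lutimuhasur → lutimuharur   [rhotacism]
  lutimuharur → rutimuharur   [unconditioned shift]
  rutimuharur → rotimoharor   [vowel merger]
  rotimoharor (rule 4 does not apply)
  rotimoharor → rotimohoror   [vowel merger]
  giving Kutoric rotimohoror.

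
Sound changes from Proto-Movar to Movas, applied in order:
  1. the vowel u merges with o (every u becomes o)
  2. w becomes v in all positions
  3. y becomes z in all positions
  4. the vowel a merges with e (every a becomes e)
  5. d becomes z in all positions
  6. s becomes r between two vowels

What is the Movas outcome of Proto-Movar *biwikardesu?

Movas: *biwikardesu
  biwikardesu → biwikardeso   [vowel merger]
  biwikardeso → bivikardeso   [unconditioned shift]
  bivikardeso (rule 3 does not apply)
  bivikardeso → bivikerdeso   [vowel merger]
  bivikerdeso → bivikerzeso   [unconditioned shift]
  bivikerzeso → bivikerzero   [rhotacism]
  giving Movas bivikerzero.

bivikerzero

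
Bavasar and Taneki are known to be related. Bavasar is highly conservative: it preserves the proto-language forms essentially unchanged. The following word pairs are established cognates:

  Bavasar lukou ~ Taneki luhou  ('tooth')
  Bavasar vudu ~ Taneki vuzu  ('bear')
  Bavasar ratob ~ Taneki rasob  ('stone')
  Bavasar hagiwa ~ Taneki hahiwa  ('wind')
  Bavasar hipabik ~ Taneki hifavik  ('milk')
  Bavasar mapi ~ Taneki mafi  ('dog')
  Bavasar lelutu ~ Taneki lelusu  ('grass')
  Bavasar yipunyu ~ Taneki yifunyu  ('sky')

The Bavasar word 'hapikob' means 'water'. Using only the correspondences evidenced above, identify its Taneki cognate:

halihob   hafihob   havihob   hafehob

hafihob

mapi ~ mafi — Bavasar p corresponds to Taneki f between vowels (before a front vowel).
lukou ~ luhou — Bavasar k corresponds to Taneki h between vowels (before a back vowel).
Applying these to Bavasar 'hapikob':
  hapikob → hafikob   (p→f between vowels (before a front vowel))
  hafikob → hafihob   (k→h between vowels (before a back vowel))
So the Taneki cognate is 'hafihob'.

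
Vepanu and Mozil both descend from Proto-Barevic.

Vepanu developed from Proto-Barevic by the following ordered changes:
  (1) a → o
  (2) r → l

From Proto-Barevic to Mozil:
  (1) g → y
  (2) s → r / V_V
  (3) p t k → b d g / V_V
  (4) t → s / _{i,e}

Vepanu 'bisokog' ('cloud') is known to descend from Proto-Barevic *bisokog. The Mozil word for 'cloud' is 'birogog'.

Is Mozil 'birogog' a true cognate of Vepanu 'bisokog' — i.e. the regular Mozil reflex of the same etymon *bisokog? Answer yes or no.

no

Derive the expected Mozil reflex of *bisokog:
Mozil: *bisokog
  bisokog → bisokoy   [unconditioned shift]
  bisokoy → birokoy   [rhotacism]
  birokoy → birogoy   [intervocalic voicing]
  birogoy (rule 4 does not apply)
  giving Mozil birogoy.
The regular Mozil reflex would be 'birogoy', but the attested form is 'birogog'. The correspondence is irregular, so they are not cognates (the Mozil form has a different source).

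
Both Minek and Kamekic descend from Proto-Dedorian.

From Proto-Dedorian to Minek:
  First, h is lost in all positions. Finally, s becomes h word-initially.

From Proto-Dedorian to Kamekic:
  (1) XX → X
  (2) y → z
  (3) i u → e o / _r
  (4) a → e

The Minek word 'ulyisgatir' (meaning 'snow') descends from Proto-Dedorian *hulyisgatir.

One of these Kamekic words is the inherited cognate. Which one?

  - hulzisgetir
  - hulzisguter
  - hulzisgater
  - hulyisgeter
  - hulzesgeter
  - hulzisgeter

hulzisgeter

Kamekic: *hulyisgatir > hulzisgatir > hulzisgater > hulzisgeter  (by unconditioned shift, pre-rhotic lowering, vowel merger)
The other candidates each miss or misapply at least one Kamekic change.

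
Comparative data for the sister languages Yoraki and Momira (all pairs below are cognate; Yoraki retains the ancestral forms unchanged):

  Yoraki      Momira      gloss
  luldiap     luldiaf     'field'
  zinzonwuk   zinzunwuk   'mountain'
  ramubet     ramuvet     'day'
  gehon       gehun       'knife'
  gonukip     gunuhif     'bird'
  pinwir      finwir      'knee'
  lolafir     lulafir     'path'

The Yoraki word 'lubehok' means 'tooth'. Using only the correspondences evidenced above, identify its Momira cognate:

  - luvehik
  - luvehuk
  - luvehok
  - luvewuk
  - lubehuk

luvehuk

ramubet ~ ramuvet — Yoraki b corresponds to Momira v between vowels (before a front vowel).
lolafir ~ lulafir — Yoraki o corresponds to Momira u after a consonant, before a consonant other than r, m, n, p, b, f, v.
Applying these to Yoraki 'lubehok':
  lubehok → luvehok   (b→v between vowels (before a front vowel))
  luvehok → luvehuk   (o→u after a consonant, before a consonant other than r, m, n, p, b, f, v)
So the Momira cognate is 'luvehuk'.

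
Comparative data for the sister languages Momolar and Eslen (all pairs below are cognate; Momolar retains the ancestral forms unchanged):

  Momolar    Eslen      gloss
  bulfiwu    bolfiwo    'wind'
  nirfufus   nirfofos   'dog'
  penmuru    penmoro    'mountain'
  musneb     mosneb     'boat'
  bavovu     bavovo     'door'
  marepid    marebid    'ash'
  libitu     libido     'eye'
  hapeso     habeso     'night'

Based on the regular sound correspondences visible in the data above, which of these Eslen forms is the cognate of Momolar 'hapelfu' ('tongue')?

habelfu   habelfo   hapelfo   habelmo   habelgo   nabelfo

hapeso ~ habeso — Momolar p corresponds to Eslen b between vowels (before a front vowel).
bulfiwu ~ bolfiwo, penmuru ~ penmoro — Momolar u corresponds to Eslen o word-finally.
Applying these to Momolar 'hapelfu':
  hapelfu → habelfu   (p→b between vowels (before a front vowel))
  habelfu → habelfo   (u→o word-finally)
So the Eslen cognate is 'habelfo'.

habelfo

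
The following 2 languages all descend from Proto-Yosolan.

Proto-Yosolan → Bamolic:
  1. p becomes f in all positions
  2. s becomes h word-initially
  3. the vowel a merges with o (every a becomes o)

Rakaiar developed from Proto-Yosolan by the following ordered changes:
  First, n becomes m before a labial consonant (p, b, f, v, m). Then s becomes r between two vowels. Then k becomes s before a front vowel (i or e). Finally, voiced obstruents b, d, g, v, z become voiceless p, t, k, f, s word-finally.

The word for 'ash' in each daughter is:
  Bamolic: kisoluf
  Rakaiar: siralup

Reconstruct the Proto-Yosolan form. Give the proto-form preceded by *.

Position 3: Bamolic has s, Rakaiar has r. Bamolic preserves s here (none of its changes turn any other segment into s), so the proto-segment is *s.
Position 4: Bamolic has o, Rakaiar has a. Rakaiar preserves a here (none of its changes turn any other segment into a), so the proto-segment is *a.
Position 1: Bamolic has k, Rakaiar has s. Bamolic preserves k here (none of its changes turn any other segment into k), so the proto-segment is *k.
Verify the candidate proto-form against each daughter:
Bamolic: *kisalup
  kisalup → kisaluf   [unconditioned shift]
  kisaluf (rule 2 does not apply)
  kisaluf → kisoluf   [vowel merger]
  giving Bamolic kisoluf.
Rakaiar: *kisalup
  kisalup (rule 1 does not apply)
  kisalup → kiralup   [rhotacism]
  kiralup → siralup   [palatalisation]
  siralup (rule 4 does not apply)
  giving Rakaiar siralup.
Only *kisalup yields all of Bamolic kisoluf, Rakaiar siralup.

*kisalup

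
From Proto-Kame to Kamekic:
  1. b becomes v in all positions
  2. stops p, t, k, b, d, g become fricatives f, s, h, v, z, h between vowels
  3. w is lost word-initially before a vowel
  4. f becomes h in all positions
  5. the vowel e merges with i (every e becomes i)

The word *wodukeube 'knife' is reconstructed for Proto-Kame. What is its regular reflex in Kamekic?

ozuhiuvi

Kamekic: start from *wodukeube.
  rule 1 (unconditioned shift): wodukeube → wodukeuve
  rule 2 (intervocalic lenition): wodukeuve → wozuheuve
  rule 3 (glide loss): wozuheuve → ozuheuve
  rule 4: no change — ozuheuve
  rule 5 (vowel merger): ozuheuve → ozuhiuvi
  ⇒ Kamekic ozuhiuvi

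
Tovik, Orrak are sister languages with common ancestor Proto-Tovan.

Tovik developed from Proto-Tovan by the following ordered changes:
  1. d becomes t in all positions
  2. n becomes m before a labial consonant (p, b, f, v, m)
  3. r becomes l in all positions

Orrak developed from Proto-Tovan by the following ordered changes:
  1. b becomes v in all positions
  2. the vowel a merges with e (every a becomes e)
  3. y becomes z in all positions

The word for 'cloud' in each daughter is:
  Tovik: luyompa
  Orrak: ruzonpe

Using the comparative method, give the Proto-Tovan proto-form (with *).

*ruyonpa

Position 5: Tovik has m, Orrak has n. Orrak preserves n here (none of its changes turn any other segment into n), so the proto-segment is *n.
Position 1: Tovik has l, Orrak has r. Orrak preserves r here (none of its changes turn any other segment into r), so the proto-segment is *r.
Position 7: Tovik has a, Orrak has e. Tovik preserves a here (none of its changes turn any other segment into a), so the proto-segment is *a.
Continuing position by position gives *ruyonpa; check it forward:
Tovik: *ruyonpa > ruyompa > luyompa  (by nasal place assimilation, unconditioned shift)
Orrak: start from *ruyonpa.
  rule 1: no change — ruyonpa
  rule 2 (vowel merger): ruyonpa → ruyonpe
  rule 3 (unconditioned shift): ruyonpe → ruzonpe
  ⇒ Orrak ruzonpe
No other proto-form is consistent with every reflex, so the reconstruction is *ruyonpa.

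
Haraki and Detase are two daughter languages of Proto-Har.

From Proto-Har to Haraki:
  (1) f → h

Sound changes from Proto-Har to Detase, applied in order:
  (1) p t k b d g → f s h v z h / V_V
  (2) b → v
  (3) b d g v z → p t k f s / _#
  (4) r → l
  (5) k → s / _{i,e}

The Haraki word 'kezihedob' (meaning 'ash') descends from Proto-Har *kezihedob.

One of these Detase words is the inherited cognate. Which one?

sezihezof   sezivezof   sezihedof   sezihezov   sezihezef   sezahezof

Detase: *kezihedob
  kezihedob → kezihezob   [intervocalic lenition]
  kezihezob → kezihezov   [unconditioned shift]
  kezihezov → kezihezof   [final devoicing]
  kezihezof (rule 4 does not apply)
  kezihezof → sezihezof   [palatalisation]
  giving Detase sezihezof.
Among the options, 'sezihezof' alone shows every Detase change applied in order.

sezihezof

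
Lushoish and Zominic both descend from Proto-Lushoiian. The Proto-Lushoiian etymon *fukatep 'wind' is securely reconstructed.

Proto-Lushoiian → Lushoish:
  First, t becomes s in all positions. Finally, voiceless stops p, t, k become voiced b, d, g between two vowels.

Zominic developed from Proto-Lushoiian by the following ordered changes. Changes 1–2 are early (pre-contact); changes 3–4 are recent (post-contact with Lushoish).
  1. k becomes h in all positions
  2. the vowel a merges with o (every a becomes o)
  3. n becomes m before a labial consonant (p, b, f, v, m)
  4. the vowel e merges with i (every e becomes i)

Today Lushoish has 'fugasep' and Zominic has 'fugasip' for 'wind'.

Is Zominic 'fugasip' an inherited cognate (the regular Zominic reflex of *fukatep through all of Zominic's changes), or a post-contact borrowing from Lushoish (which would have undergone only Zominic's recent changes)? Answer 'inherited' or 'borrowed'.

borrowed

If inherited, *fukatep would pass through all of Zominic's changes:
Zominic: *fukatep > fuhatep > fuhotep > fuhotip  (by unconditioned shift, vowel merger, vowel merger)
If borrowed from Lushoish 'fugasep' after the early changes, it would undergo only the recent ones:
  rule 3 (nasal place assimilation): no change (fugasep)
  rule 4 (vowel merger): fugasep → fugasip
  ⇒ as a loan: fugasip
Zominic 'fugasip' matches the loan outcome 'fugasip', not the inherited 'fuhotip' — it skipped the early Zominic changes, so it was borrowed from Lushoish.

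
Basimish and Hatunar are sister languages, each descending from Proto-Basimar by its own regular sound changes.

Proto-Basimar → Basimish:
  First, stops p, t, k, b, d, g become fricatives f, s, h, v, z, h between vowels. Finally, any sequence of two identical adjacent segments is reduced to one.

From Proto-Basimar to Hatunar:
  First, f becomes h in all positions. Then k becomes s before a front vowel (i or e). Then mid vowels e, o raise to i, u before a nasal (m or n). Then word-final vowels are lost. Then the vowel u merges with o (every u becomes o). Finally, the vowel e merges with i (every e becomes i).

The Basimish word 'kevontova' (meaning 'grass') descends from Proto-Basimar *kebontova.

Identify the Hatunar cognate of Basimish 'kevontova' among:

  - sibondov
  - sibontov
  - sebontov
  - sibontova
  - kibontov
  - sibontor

Hatunar: *kebontova > sebontova > sebuntova > sebuntov > sebontov > sibontov  (by palatalisation, pre-nasal raising, apocope, vowel merger, vowel merger)

sibontov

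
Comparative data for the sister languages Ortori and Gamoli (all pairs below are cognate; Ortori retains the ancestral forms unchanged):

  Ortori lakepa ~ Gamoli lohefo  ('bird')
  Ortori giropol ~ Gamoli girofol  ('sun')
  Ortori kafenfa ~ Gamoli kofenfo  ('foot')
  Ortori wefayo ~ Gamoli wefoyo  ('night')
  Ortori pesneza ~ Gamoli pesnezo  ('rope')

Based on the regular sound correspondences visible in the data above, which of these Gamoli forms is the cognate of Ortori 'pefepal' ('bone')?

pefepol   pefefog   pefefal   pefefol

lakepa ~ lohefo — Ortori p corresponds to Gamoli f between vowels (before a back vowel).
lakepa ~ lohefo, wefayo ~ wefoyo — Ortori a corresponds to Gamoli o after a consonant, before a consonant other than r, m, n, p, b, f, v.
Applying these to Ortori 'pefepal':
  pefepal → pefefal   (p→f between vowels (before a back vowel))
  pefefal → pefefol   (a→o after a consonant, before a consonant other than r, m, n, p, b, f, v)
So the Gamoli cognate is 'pefefol'.

pefefol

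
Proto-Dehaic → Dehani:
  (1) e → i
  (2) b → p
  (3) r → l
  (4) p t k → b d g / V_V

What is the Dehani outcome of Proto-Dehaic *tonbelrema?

tonpillima

Dehani: *tonbelrema > tonbilrima > tonpilrima > tonpillima  (by vowel merger, unconditioned shift, unconditioned shift)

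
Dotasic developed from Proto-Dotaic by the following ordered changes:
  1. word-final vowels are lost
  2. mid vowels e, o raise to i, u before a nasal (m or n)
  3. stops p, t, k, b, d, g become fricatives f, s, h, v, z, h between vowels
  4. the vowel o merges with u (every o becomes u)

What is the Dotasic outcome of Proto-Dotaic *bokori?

Dotasic: *bokori > bokor > bohor > buhur  (by apocope, intervocalic lenition, vowel merger)

buhur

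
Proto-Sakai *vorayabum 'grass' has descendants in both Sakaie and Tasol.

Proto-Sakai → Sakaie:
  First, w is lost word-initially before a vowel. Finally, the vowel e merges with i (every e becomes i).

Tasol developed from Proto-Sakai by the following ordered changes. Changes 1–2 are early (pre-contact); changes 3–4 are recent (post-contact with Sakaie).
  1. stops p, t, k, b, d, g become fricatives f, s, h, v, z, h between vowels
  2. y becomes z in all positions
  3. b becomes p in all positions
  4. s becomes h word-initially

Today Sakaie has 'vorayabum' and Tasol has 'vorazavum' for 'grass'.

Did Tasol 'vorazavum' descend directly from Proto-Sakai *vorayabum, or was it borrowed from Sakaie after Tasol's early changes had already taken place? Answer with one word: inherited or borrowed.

inherited

If inherited, *vorayabum would pass through all of Tasol's changes:
Tasol: *vorayabum
  vorayabum → vorayavum   [intervocalic lenition]
  vorayavum → vorazavum   [unconditioned shift]
  vorazavum (rule 3 does not apply)
  vorazavum (rule 4 does not apply)
  giving Tasol vorazavum.
If borrowed from Sakaie 'vorayabum' after the early changes, it would undergo only the recent ones:
  rule 3 (unconditioned shift): vorayabum → vorayapum
  rule 4 (debuccalisation): no change (vorayapum)
  ⇒ as a loan: vorayapum
Tasol 'vorazavum' matches the inherited outcome exactly, so it is an inherited cognate, not a loan.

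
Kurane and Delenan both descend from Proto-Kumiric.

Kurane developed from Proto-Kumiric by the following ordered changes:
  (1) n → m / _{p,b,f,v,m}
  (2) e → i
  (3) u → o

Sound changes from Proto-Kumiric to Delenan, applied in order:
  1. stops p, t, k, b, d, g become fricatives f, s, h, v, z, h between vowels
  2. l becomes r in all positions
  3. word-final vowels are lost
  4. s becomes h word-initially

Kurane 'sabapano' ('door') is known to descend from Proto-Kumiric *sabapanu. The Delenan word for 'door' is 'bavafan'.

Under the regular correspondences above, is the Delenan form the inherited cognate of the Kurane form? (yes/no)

no

Derive the expected Delenan reflex of *sabapanu:
Delenan: *sabapanu
  sabapanu → savafanu   [intervocalic lenition]
  savafanu (rule 2 does not apply)
  savafanu → savafan   [apocope]
  savafan → havafan   [debuccalisation]
  giving Delenan havafan.
The regular Delenan reflex would be 'havafan', but the attested form is 'bavafan'. The correspondence is irregular, so they are not cognates (the Delenan form has a different source).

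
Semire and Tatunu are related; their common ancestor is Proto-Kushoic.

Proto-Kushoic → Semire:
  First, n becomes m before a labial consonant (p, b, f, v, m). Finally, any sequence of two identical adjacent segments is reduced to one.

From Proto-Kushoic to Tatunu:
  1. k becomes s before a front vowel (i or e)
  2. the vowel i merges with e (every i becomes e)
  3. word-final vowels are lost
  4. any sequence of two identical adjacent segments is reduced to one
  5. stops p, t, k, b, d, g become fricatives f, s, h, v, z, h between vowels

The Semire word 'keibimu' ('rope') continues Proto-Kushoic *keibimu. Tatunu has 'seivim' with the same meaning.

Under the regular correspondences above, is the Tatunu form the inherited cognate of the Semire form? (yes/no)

no

Derive the expected Tatunu reflex of *keibimu:
Tatunu: start from *keibimu.
  rule 1 (palatalisation): keibimu → seibimu
  rule 2 (vowel merger): seibimu → seebemu
  rule 3 (apocope): seebemu → seebem
  rule 4 (degemination): seebem → sebem
  rule 5 (intervocalic lenition): sebem → sevem
  ⇒ Tatunu sevem
The regular Tatunu reflex would be 'sevem', but the attested form is 'seivim'. The correspondence is irregular, so they are not cognates (the Tatunu form has a different source).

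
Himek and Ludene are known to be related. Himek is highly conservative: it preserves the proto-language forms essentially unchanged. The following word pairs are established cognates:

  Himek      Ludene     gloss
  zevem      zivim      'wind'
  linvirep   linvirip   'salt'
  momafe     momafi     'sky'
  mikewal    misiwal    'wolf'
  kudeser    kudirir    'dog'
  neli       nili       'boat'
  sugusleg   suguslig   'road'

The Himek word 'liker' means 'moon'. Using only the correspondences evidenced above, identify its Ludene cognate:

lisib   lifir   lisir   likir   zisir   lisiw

mikewal ~ misiwal — Himek k corresponds to Ludene s between vowels (before a front vowel).
kudeser ~ kudirir — Himek e corresponds to Ludene i after a consonant, before r.
Applying these to Himek 'liker':
  liker → liser   (k→s between vowels (before a front vowel))
  liser → lisir   (e→i after a consonant, before r)
So the Ludene cognate is 'lisir'.

lisir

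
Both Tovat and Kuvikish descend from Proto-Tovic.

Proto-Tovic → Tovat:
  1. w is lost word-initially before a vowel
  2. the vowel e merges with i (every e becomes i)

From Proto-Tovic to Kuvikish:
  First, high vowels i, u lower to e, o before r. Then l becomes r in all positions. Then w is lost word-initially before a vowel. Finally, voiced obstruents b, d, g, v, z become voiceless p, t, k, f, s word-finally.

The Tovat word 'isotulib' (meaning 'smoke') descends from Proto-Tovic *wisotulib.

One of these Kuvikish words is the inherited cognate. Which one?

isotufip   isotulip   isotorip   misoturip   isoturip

Kuvikish: *wisotulib > wisoturib > isoturib > isoturip  (by unconditioned shift, glide loss, final devoicing)

isoturip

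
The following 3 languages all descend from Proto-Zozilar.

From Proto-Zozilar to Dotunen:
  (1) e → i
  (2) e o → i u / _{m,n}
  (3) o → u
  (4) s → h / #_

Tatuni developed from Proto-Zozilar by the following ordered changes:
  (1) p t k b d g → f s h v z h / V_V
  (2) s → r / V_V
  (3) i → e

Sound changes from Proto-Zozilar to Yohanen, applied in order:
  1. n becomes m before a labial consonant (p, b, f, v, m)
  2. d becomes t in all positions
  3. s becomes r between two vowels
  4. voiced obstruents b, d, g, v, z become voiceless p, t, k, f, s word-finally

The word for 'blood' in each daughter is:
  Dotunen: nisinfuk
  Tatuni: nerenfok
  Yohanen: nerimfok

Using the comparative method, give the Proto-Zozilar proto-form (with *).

Position 3: Dotunen has s, Tatuni has r, Yohanen has r. Dotunen preserves s here (none of its changes turn any other segment into s), so the proto-segment is *s.
Position 2: Dotunen has i, Tatuni has e, Yohanen has e. Yohanen preserves e here (none of its changes turn any other segment into e), so the proto-segment is *e.
Position 7: Dotunen has u, Tatuni has o, Yohanen has o. Tatuni preserves o here (none of its changes turn any other segment into o), so the proto-segment is *o.
Verify the candidate proto-form against each daughter:
Dotunen: *nesinfok
  nesinfok → nisinfok   [vowel merger]
  nisinfok (rule 2 does not apply)
  nisinfok → nisinfuk   [vowel merger]
  nisinfuk (rule 4 does not apply)
  giving Dotunen nisinfuk.
Tatuni: *nesinfok > nerinfok > nerenfok  (by rhotacism, vowel merger)
Yohanen: *nesinfok > nesimfok > nerimfok  (by nasal place assimilation, rhotacism)
*nesinfok is the unique common source.

*nesinfok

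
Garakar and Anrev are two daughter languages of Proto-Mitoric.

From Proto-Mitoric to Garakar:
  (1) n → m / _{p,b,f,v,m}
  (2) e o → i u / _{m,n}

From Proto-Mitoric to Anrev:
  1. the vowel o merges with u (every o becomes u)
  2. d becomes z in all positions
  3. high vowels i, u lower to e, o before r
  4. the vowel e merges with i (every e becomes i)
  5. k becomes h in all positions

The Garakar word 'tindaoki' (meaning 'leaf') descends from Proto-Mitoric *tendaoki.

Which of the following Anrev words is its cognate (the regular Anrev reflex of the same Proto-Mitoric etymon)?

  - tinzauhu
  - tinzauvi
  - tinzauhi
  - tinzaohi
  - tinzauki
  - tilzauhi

tinzauhi

Anrev: start from *tendaoki.
  rule 1 (vowel merger): tendaoki → tendauki
  rule 2 (unconditioned shift): tendauki → tenzauki
  rule 3: no change — tenzauki
  rule 4 (vowel merger): tenzauki → tinzauki
  rule 5 (unconditioned shift): tinzauki → tinzauhi
  ⇒ Anrev tinzauhi
The other candidates each miss or misapply at least one Anrev change.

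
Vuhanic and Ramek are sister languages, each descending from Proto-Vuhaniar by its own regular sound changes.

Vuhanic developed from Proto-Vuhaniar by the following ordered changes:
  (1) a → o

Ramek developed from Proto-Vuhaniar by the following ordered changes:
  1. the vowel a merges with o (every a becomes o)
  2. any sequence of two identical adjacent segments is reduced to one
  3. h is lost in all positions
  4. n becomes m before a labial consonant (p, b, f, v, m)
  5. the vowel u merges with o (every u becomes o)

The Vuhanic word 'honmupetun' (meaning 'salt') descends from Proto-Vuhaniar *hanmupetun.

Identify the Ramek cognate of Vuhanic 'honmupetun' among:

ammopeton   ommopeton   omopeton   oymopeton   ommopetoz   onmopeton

ommopeton

Ramek: *hanmupetun
  hanmupetun → honmupetun   [vowel merger]
  honmupetun (rule 2 does not apply)
  honmupetun → onmupetun   [h-loss]
  onmupetun → ommupetun   [nasal place assimilation]
  ommupetun → ommopeton   [vowel merger]
  giving Ramek ommopeton.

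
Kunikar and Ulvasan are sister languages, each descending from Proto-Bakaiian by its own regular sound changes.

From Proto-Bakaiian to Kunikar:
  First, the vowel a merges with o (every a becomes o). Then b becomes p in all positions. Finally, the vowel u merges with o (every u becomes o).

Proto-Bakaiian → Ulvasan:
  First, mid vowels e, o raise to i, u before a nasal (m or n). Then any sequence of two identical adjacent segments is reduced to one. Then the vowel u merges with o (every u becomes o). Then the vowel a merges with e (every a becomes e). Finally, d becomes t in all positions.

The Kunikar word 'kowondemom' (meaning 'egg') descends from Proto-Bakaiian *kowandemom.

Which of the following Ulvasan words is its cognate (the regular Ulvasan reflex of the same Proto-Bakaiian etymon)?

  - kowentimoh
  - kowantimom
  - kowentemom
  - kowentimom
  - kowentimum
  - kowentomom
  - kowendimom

Ulvasan: *kowandemom > kowandimum > kowandimom > kowendimom > kowentimom  (by pre-nasal raising, vowel merger, vowel merger, unconditioned shift)
The other candidates each miss or misapply at least one Ulvasan change.

kowentimom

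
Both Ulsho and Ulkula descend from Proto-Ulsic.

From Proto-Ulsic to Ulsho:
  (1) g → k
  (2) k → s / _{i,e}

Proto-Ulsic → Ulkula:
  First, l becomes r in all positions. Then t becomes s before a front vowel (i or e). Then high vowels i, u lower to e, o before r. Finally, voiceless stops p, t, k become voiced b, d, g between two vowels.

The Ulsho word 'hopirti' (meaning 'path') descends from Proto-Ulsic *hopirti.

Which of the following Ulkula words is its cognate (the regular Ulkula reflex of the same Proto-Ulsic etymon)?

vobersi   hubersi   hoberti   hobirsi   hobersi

hobersi

Ulkula: *hopirti
  hopirti (rule 1 does not apply)
  hopirti → hopirsi   [palatalisation]
  hopirsi → hopersi   [pre-rhotic lowering]
  hopersi → hobersi   [intervocalic voicing]
  giving Ulkula hobersi.
Among the options, 'hobersi' alone shows every Ulkula change applied in order.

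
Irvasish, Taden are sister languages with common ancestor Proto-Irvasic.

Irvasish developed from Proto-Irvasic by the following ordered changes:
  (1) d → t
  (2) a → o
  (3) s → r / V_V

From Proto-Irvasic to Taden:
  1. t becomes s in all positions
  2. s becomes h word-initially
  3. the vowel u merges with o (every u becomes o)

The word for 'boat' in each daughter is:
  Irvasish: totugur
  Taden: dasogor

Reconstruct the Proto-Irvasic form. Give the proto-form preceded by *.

Position 4: Irvasish has u, Taden has o. Irvasish preserves u here (none of its changes turn any other segment into u), so the proto-segment is *u.
Position 3: Irvasish has t, Taden has s. Taking the neighbouring segments as reconstructed: Irvasish t could go back to *t or *d; Taden s could go back to *t or *s — the one source consistent with every daughter is *t.
Continuing position by position gives *datugur; check it forward:
Irvasish: start from *datugur.
  rule 1 (unconditioned shift): datugur → tatugur
  rule 2 (vowel merger): tatugur → totugur
  rule 3: no change — totugur
  ⇒ Irvasish totugur
Taden: start from *datugur.
  rule 1 (unconditioned shift): datugur → dasugur
  rule 2: no change — dasugur
  rule 3 (vowel merger): dasugur → dasogor
  ⇒ Taden dasogor
*datugur is the unique common source.

*datugur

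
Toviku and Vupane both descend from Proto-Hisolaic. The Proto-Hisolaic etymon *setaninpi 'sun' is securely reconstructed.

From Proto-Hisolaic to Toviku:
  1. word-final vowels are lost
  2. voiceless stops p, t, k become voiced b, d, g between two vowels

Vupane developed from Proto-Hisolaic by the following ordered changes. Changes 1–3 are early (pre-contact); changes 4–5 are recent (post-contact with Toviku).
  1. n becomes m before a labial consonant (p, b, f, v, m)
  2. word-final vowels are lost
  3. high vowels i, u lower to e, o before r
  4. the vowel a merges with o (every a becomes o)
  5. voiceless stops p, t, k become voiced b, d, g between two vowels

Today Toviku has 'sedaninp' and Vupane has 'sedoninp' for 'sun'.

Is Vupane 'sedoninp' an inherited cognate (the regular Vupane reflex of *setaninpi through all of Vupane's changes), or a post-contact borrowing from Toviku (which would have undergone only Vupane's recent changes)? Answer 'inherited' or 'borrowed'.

If inherited, *setaninpi would pass through all of Vupane's changes:
Vupane: start from *setaninpi.
  rule 1 (nasal place assimilation): setaninpi → setanimpi
  rule 2 (apocope): setanimpi → setanimp
  rule 3: no change — setanimp
  rule 4 (vowel merger): setanimp → setonimp
  rule 5 (intervocalic voicing): setonimp → sedonimp
  ⇒ Vupane sedonimp
If borrowed from Toviku 'sedaninp' after the early changes, it would undergo only the recent ones:
  rule 4 (vowel merger): sedaninp → sedoninp
  rule 5 (intervocalic voicing): no change (sedoninp)
  ⇒ as a loan: sedoninp
Vupane 'sedoninp' matches the loan outcome 'sedoninp', not the inherited 'sedonimp' — it skipped the early Vupane changes, so it was borrowed from Toviku.

borrowed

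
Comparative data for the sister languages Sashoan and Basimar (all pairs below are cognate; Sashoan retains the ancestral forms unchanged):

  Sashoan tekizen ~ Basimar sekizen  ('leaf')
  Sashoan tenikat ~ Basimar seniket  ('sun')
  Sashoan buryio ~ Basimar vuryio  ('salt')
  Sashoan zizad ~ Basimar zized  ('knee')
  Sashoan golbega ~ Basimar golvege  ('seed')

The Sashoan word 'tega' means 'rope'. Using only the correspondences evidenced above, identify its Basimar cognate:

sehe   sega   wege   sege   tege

sege

tekizen ~ sekizen, tenikat ~ seniket — Sashoan t corresponds to Basimar s word-initially before a front vowel.
golbega ~ golvege — Sashoan a corresponds to Basimar e word-finally.
Applying these to Sashoan 'tega':
  tega → sega   (t→s word-initially before a front vowel)
  sega → sege   (a→e word-finally)
So the Basimar cognate is 'sege'.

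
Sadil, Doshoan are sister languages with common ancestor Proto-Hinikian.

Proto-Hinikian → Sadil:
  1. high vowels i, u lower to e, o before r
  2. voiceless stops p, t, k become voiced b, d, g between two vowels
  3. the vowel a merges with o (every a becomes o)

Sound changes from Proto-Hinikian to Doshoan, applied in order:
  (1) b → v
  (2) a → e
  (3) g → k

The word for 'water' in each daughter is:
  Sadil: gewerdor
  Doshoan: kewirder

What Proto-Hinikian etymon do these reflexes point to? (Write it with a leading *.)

*gewirdar

Position 4: Sadil has e, Doshoan has i. Doshoan preserves i here (none of its changes turn any other segment into i), so the proto-segment is *i.
Position 7: Sadil has o, Doshoan has e. Taking the neighbouring segments as reconstructed: Sadil o could go back to *a or *o or *u; Doshoan e could go back to *a or *e — the one source consistent with every daughter is *a.
Verify the candidate proto-form against each daughter:
Sadil: *gewirdar
  gewirdar → gewerdar   [pre-rhotic lowering]
  gewerdar (rule 2 does not apply)
  gewerdar → gewerdor   [vowel merger]
  giving Sadil gewerdor.
Doshoan: start from *gewirdar.
  rule 1: no change — gewirdar
  rule 2 (vowel merger): gewirdar → gewirder
  rule 3 (unconditioned shift): gewirder → kewirder
  ⇒ Doshoan kewirder
*gewirdar is the unique common source.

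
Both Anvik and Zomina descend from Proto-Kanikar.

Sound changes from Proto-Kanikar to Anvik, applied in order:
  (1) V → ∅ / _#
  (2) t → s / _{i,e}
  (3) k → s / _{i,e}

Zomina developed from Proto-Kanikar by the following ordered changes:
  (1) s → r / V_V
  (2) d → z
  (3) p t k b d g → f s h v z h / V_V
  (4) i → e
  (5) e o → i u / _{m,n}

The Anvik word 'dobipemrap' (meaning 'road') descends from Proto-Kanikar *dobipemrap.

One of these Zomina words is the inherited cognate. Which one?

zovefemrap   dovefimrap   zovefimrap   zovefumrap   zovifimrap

zovefimrap

Zomina: *dobipemrap
  dobipemrap (rule 1 does not apply)
  dobipemrap → zobipemrap   [unconditioned shift]
  zobipemrap → zovifemrap   [intervocalic lenition]
  zovifemrap → zovefemrap   [vowel merger]
  zovefemrap → zovefimrap   [pre-nasal raising]
  giving Zomina zovefimrap.
Among the options, 'zovefimrap' alone shows every Zomina change applied in order.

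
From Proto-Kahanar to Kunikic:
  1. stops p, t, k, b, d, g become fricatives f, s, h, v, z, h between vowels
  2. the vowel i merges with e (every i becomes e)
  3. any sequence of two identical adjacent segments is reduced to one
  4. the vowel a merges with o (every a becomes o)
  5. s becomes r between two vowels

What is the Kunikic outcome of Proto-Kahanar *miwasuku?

Kunikic: start from *miwasuku.
  rule 1 (intervocalic lenition): miwasuku → miwasuhu
  rule 2 (vowel merger): miwasuhu → mewasuhu
  rule 3: no change — mewasuhu
  rule 4 (vowel merger): mewasuhu → mewosuhu
  rule 5 (rhotacism): mewosuhu → meworuhu
  ⇒ Kunikic meworuhu

meworuhu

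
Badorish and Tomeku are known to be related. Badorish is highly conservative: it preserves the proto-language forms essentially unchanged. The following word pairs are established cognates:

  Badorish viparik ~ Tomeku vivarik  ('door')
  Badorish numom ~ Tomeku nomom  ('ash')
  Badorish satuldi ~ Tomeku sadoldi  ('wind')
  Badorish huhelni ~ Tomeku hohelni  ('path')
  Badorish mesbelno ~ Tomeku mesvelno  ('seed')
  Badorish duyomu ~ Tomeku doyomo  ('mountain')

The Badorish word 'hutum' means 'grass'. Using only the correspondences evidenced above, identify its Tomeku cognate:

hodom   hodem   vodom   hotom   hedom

hodom

satuldi ~ sadoldi, huhelni ~ hohelni — Badorish u corresponds to Tomeku o after a consonant, before a consonant other than r, m, n, p, b, f, v.
satuldi ~ sadoldi — Badorish t corresponds to Tomeku d between vowels (before a back vowel).
numom ~ nomom — Badorish u corresponds to Tomeku o after a consonant, before a nasal.
Applying these to Badorish 'hutum':
  hutum → hotum   (u→o after a consonant, before a consonant other than r, m, n, p, b, f, v)
  hotum → hodum   (t→d between vowels (before a back vowel))
  hodum → hodom   (u→o after a consonant, before a nasal)
So the Tomeku cognate is 'hodom'.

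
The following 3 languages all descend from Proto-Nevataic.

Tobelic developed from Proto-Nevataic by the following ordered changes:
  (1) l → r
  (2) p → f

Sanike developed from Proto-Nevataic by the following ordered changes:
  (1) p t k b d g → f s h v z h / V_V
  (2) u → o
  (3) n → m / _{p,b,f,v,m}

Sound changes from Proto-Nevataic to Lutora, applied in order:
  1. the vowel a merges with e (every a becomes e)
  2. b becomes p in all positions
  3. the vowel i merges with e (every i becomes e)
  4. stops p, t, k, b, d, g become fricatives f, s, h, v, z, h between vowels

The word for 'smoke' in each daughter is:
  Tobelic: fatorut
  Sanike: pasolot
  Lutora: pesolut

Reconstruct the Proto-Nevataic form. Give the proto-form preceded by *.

Position 1: Tobelic has f, Sanike has p, Lutora has p. Sanike preserves p here (none of its changes turn any other segment into p), so the proto-segment is *p.
Position 2: Tobelic has a, Sanike has a, Lutora has e. Tobelic preserves a here (none of its changes turn any other segment into a), so the proto-segment is *a.
Position 5: Tobelic has r, Sanike has l, Lutora has l. Sanike preserves l here (none of its changes turn any other segment into l), so the proto-segment is *l.
Continuing position by position gives *patolut; check it forward:
Tobelic: *patolut > patorut > fatorut  (by unconditioned shift, unconditioned shift)
Sanike: *patolut > pasolut > pasolot  (by intervocalic lenition, vowel merger)
Lutora: *patolut > petolut > pesolut  (by vowel merger, intervocalic lenition)
No other proto-form is consistent with every reflex, so the reconstruction is *patolut.

*patolut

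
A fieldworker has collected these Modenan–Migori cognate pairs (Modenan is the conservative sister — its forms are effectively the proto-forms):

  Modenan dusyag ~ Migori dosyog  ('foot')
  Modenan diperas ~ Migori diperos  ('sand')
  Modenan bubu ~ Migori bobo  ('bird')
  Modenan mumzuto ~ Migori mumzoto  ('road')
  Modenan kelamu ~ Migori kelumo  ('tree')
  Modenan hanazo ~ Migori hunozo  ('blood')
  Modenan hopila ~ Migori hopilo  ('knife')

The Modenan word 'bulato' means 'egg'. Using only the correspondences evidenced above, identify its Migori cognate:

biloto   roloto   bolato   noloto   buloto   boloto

boloto

dusyag ~ dosyog, mumzuto ~ mumzoto — Modenan u corresponds to Migori o after a consonant, before a consonant other than r, m, n, p, b, f, v.
dusyag ~ dosyog, diperas ~ diperos — Modenan a corresponds to Migori o after a consonant, before a consonant other than r, m, n, p, b, f, v.
Applying these to Modenan 'bulato':
  bulato → bolato   (u→o after a consonant, before a consonant other than r, m, n, p, b, f, v)
  bolato → boloto   (a→o after a consonant, before a consonant other than r, m, n, p, b, f, v)
So the Migori cognate is 'boloto'.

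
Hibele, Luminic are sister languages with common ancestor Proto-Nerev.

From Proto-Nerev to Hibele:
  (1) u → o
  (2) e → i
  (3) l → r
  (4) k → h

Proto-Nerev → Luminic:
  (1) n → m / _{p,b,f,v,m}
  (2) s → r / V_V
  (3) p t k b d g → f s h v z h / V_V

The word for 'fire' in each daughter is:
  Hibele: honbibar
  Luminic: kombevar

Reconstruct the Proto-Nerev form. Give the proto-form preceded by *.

*konbebar

Position 5: Hibele has i, Luminic has e. Luminic preserves e here (none of its changes turn any other segment into e), so the proto-segment is *e.
Position 6: Hibele has b, Luminic has v. Hibele preserves b here (none of its changes turn any other segment into b), so the proto-segment is *b.
Continuing position by position gives *konbebar; check it forward:
Hibele: *konbebar > konbibar > honbibar  (by vowel merger, unconditioned shift)
Luminic: *konbebar > kombebar > kombevar  (by nasal place assimilation, intervocalic lenition)
Only *konbebar yields all of Hibele honbibar, Luminic kombevar.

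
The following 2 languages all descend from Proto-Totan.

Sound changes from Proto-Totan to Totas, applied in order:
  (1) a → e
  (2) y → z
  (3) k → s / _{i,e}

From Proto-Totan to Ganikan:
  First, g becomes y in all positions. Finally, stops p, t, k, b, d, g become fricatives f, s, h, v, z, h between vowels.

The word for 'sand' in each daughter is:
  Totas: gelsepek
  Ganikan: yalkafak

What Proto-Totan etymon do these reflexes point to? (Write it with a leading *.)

*galkapak

Position 2: Totas has e, Ganikan has a. Ganikan preserves a here (none of its changes turn any other segment into a), so the proto-segment is *a.
Position 4: Totas has s, Ganikan has k. Ganikan preserves k here (none of its changes turn any other segment into k), so the proto-segment is *k.
Position 7: Totas has e, Ganikan has a. Ganikan preserves a here (none of its changes turn any other segment into a), so the proto-segment is *a.
Verify the candidate proto-form against each daughter:
Totas: start from *galkapak.
  rule 1 (vowel merger): galkapak → gelkepek
  rule 2: no change — gelkepek
  rule 3 (palatalisation): gelkepek → gelsepek
  ⇒ Totas gelsepek
Ganikan: *galkapak > yalkapak > yalkafak  (by unconditioned shift, intervocalic lenition)
*galkapak is the unique common source.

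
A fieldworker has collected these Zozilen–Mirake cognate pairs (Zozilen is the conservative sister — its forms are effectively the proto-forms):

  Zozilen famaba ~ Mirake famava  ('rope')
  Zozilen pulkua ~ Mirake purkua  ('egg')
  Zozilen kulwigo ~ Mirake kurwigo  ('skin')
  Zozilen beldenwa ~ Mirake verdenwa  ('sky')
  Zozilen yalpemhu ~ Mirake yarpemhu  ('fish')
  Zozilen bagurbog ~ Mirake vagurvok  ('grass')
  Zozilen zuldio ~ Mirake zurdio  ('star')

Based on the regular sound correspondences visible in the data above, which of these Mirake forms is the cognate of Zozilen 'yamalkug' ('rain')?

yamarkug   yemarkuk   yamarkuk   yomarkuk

pulkua ~ purkua, kulwigo ~ kurwigo — Zozilen l corresponds to Mirake r after a vowel, before a consonant other than r, m, n, p, b, f, v.
bagurbog ~ vagurvok — Zozilen g corresponds to Mirake k word-finally.
Applying these to Zozilen 'yamalkug':
  yamalkug → yamarkug   (l→r after a vowel, before a consonant other than r, m, n, p, b, f, v)
  yamarkug → yamarkuk   (g→k word-finally)
So the Mirake cognate is 'yamarkuk'.

yamarkuk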